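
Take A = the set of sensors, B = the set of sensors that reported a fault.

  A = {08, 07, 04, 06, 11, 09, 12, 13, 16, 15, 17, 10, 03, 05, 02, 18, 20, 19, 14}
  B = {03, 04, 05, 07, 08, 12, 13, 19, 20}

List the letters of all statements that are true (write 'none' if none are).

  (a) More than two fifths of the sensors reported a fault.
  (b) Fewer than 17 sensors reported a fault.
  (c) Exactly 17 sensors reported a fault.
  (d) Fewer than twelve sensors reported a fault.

|A| = 19, |A ∩ B| = 9, |A ∖ B| = 10.
(a) |A ∩ B| / |A| > 2/5: holds.
(b) |A ∩ B| < 17: holds.
(c) |A ∩ B| = 17: fails.
(d) |A ∩ B| < 12: holds.

(a), (b), (d)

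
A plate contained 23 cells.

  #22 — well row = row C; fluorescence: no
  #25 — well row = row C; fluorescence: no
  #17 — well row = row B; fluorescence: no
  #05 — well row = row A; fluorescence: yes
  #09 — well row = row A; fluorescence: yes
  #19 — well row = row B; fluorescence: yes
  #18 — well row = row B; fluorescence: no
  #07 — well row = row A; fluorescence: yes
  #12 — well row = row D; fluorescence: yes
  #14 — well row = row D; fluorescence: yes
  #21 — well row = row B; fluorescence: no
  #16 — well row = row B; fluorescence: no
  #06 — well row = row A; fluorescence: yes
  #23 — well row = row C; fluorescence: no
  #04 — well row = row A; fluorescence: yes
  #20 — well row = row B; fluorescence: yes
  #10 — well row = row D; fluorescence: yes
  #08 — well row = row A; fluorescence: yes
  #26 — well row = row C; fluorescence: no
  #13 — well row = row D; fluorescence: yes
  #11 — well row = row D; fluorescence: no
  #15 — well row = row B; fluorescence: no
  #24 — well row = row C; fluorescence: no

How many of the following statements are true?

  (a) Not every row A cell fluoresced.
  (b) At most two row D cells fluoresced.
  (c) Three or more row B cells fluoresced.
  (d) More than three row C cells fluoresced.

(a) row A: |A| = 6, |A ∩ B| = 6; needs A ⊄ B (|A ∖ B| ≥ 1) — false.
(b) row D: |A| = 5, |A ∩ B| = 4; needs |A ∩ B| ≤ 2 — false.
(c) row B: |A| = 7, |A ∩ B| = 2; needs |A ∩ B| ≥ 3 — false.
(d) row C: |A| = 5, |A ∩ B| = 0; needs |A ∩ B| > 3 — false.

0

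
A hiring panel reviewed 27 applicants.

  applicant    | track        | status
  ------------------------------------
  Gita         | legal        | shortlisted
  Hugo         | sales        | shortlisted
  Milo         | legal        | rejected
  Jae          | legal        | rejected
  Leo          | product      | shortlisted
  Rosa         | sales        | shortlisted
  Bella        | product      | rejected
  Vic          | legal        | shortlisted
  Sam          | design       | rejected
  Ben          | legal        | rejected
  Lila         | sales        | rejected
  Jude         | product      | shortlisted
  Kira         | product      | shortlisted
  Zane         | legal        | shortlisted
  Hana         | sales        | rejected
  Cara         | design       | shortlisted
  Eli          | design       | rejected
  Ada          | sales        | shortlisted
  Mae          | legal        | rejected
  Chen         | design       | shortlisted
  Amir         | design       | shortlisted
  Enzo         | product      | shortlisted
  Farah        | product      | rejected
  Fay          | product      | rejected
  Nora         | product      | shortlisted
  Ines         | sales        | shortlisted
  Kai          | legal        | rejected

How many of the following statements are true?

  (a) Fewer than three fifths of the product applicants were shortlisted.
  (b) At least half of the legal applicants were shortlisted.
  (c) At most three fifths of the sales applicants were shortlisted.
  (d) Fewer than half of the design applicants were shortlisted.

0

(a) product: |A| = 8, |A ∩ B| = 5; needs |A ∩ B| / |A| < 3/5 — false.
(b) legal: |A| = 8, |A ∩ B| = 3; needs |A ∩ B| ≥ |A ∖ B| — false.
(c) sales: |A| = 6, |A ∩ B| = 4; needs |A ∩ B| / |A| ≤ 3/5 — false.
(d) design: |A| = 5, |A ∩ B| = 3; needs |A ∩ B| < |A ∖ B| — false.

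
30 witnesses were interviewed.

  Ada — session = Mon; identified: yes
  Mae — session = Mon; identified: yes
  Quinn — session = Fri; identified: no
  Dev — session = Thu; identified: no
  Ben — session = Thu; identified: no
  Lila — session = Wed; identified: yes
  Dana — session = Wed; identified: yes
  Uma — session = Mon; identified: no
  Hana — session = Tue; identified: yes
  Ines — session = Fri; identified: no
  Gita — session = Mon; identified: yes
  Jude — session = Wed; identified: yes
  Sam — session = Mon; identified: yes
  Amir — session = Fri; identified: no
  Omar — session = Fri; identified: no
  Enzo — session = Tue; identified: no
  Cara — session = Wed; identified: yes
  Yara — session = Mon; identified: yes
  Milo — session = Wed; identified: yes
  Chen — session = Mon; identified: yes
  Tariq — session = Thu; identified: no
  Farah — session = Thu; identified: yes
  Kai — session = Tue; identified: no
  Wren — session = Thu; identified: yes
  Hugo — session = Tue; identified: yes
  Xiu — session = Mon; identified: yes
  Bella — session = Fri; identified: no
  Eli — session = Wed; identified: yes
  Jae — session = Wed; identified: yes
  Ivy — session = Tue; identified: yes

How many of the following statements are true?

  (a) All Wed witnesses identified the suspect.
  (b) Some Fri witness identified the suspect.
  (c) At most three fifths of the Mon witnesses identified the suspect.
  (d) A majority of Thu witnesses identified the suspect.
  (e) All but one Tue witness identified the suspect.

(a) Wed: |A| = 7, |A ∩ B| = 7; needs A ⊆ B, i.e. every element of A is in B (|A ∖ B| = 0) — true.
(b) Fri: |A| = 5, |A ∩ B| = 0; needs A ∩ B ≠ ∅ (|A ∩ B| ≥ 1) — false.
(c) Mon: |A| = 8, |A ∩ B| = 7; needs |A ∩ B| / |A| ≤ 3/5 — false.
(d) Thu: |A| = 5, |A ∩ B| = 2; needs |A ∩ B| > |A ∖ B| — false.
(e) Tue: |A| = 5, |A ∩ B| = 3; needs |A ∖ B| = 1 — false.

1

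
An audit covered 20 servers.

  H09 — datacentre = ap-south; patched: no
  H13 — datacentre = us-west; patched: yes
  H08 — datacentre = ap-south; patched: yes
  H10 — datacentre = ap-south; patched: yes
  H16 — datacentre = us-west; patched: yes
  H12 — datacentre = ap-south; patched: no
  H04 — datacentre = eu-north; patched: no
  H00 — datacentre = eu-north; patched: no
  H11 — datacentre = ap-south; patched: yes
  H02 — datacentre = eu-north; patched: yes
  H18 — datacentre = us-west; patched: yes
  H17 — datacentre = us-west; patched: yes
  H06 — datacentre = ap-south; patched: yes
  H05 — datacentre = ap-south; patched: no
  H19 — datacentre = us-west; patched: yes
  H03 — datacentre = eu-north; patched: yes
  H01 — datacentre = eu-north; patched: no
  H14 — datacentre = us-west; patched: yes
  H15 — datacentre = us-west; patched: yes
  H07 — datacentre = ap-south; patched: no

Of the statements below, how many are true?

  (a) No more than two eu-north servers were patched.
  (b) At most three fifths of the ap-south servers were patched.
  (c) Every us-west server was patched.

(a) eu-north: |A| = 5, |A ∩ B| = 2; needs |A ∩ B| ≤ 2 — true.
(b) ap-south: |A| = 8, |A ∩ B| = 4; needs |A ∩ B| / |A| ≤ 3/5 — true.
(c) us-west: |A| = 7, |A ∩ B| = 7; needs A ⊆ B, i.e. every element of A is in B (|A ∖ B| = 0) — true.

3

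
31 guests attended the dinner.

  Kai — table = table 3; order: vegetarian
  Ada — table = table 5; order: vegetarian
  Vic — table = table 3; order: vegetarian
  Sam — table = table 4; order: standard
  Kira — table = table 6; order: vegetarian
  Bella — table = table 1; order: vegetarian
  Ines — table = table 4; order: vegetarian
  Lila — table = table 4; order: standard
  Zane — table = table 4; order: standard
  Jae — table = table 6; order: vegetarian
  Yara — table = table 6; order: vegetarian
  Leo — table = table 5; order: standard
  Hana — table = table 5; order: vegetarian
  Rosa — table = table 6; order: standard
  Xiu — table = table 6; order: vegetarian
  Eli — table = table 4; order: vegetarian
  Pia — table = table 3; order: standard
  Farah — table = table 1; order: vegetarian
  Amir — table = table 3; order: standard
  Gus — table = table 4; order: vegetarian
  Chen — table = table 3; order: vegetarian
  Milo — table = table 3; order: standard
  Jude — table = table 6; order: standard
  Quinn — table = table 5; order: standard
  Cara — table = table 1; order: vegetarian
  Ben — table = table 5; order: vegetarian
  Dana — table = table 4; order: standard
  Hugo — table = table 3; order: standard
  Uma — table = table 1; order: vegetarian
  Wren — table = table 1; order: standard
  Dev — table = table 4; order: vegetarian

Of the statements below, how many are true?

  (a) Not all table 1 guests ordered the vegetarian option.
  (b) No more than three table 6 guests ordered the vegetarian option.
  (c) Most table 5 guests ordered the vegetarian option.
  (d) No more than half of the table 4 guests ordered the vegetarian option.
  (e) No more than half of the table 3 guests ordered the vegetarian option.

(a) table 1: |A| = 5, |A ∩ B| = 4; needs A ⊄ B (|A ∖ B| ≥ 1) — true.
(b) table 6: |A| = 6, |A ∩ B| = 4; needs |A ∩ B| ≤ 3 — false.
(c) table 5: |A| = 5, |A ∩ B| = 3; needs |A ∩ B| > |A ∖ B| — true.
(d) table 4: |A| = 8, |A ∩ B| = 4; needs |A ∩ B| ≤ |A ∖ B| — true.
(e) table 3: |A| = 7, |A ∩ B| = 3; needs |A ∩ B| ≤ |A ∖ B| — true.

4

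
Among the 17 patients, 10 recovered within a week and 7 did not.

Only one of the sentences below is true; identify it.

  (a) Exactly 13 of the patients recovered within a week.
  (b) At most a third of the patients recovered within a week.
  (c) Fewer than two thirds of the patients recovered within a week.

(c)

|A| = 17, |A ∩ B| = 10, |A ∖ B| = 7.
(a) requires |A ∩ B| = 13: false.
(b) requires |A ∩ B| / |A| ≤ 1/3: false.
(c) requires |A ∩ B| / |A| < 2/3: true.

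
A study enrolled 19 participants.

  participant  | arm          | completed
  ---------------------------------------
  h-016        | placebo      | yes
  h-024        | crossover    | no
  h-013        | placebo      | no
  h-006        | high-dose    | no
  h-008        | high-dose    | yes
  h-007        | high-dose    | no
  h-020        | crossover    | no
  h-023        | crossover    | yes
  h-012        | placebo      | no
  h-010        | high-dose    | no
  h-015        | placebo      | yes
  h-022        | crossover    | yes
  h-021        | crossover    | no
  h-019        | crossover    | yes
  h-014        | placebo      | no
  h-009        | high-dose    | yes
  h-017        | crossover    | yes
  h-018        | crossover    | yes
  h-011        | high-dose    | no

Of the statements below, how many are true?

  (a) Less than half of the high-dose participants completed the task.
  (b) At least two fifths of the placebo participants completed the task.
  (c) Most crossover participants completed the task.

(a) high-dose: |A| = 6, |A ∩ B| = 2; needs |A ∩ B| < |A ∖ B| — true.
(b) placebo: |A| = 5, |A ∩ B| = 2; needs |A ∩ B| / |A| ≥ 2/5 — true.
(c) crossover: |A| = 8, |A ∩ B| = 5; needs |A ∩ B| > |A ∖ B| — true.

3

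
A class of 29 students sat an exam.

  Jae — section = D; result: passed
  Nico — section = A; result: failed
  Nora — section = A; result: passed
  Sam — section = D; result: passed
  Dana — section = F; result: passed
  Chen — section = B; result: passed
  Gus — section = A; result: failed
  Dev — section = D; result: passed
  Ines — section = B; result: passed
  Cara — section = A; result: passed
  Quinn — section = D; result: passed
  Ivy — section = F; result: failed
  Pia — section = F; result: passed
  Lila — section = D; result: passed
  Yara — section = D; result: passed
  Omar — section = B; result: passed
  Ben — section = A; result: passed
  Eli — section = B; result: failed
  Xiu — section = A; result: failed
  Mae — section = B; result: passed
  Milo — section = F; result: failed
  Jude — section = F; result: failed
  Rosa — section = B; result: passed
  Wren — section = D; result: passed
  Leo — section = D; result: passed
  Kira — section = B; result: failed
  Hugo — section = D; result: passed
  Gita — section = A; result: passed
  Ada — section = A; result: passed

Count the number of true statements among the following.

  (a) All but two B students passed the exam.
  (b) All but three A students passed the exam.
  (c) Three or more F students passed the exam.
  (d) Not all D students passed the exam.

2

(a) B: |A| = 7, |A ∩ B| = 5; needs |A ∖ B| = 2 — true.
(b) A: |A| = 8, |A ∩ B| = 5; needs |A ∖ B| = 3 — true.
(c) F: |A| = 5, |A ∩ B| = 2; needs |A ∩ B| ≥ 3 — false.
(d) D: |A| = 9, |A ∩ B| = 9; needs A ⊄ B (|A ∖ B| ≥ 1) — false.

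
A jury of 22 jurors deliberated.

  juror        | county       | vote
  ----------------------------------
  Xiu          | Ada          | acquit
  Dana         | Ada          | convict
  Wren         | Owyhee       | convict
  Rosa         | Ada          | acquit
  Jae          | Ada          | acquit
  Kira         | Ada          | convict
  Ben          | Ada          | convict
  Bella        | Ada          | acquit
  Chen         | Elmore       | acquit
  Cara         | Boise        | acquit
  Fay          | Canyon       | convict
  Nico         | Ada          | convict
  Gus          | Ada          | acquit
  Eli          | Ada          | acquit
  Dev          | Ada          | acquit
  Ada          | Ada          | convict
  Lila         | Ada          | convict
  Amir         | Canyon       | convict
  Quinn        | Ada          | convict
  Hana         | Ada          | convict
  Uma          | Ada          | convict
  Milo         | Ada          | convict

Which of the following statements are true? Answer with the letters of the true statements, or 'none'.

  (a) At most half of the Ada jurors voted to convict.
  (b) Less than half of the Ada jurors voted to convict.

none

|A| = 17, |A ∩ B| = 10, |A ∖ B| = 7.
(a) |A ∩ B| ≤ |A ∖ B|: fails.
(b) |A ∩ B| < |A ∖ B|: fails.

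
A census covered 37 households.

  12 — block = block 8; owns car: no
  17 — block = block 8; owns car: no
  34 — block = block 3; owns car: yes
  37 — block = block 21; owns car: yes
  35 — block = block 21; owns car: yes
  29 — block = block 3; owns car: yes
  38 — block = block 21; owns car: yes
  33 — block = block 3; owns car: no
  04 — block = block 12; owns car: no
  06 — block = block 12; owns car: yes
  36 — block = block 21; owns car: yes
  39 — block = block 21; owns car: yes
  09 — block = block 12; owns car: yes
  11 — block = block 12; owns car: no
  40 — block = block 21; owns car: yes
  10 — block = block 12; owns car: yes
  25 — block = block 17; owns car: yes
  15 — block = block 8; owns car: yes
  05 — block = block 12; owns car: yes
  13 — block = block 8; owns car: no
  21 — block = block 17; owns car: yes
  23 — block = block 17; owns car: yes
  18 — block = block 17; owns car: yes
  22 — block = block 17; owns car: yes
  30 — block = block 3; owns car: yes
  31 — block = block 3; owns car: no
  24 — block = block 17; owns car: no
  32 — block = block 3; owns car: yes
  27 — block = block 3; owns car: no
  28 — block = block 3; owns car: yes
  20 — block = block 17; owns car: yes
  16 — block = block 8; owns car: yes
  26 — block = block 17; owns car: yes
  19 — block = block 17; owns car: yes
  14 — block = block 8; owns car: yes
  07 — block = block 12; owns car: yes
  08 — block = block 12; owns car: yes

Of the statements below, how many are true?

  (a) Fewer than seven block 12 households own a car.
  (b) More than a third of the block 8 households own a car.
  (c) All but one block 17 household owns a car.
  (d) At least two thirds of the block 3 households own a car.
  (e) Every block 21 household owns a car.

4

(a) block 12: |A| = 8, |A ∩ B| = 6; needs |A ∩ B| < 7 — true.
(b) block 8: |A| = 6, |A ∩ B| = 3; needs |A ∩ B| / |A| > 1/3 — true.
(c) block 17: |A| = 9, |A ∩ B| = 8; needs |A ∖ B| = 1 — true.
(d) block 3: |A| = 8, |A ∩ B| = 5; needs |A ∩ B| / |A| ≥ 2/3 — false.
(e) block 21: |A| = 6, |A ∩ B| = 6; needs A ⊆ B, i.e. every element of A is in B (|A ∖ B| = 0) — true.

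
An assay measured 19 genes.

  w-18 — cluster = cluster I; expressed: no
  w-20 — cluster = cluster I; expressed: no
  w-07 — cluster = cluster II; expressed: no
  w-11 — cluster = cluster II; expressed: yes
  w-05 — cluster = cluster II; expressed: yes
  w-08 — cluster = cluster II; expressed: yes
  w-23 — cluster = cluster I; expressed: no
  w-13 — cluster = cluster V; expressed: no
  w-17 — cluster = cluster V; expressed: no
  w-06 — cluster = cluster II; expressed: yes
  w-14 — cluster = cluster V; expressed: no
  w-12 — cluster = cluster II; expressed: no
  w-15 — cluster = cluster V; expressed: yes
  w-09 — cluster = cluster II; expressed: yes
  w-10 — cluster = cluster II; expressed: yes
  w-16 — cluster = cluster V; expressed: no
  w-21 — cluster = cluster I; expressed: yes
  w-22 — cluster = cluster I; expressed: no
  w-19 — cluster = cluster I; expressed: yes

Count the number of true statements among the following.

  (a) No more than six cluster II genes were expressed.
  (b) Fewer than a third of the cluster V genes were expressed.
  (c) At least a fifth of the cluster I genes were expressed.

3

(a) cluster II: |A| = 8, |A ∩ B| = 6; needs |A ∩ B| ≤ 6 — true.
(b) cluster V: |A| = 5, |A ∩ B| = 1; needs |A ∩ B| / |A| < 1/3 — true.
(c) cluster I: |A| = 6, |A ∩ B| = 2; needs |A ∩ B| / |A| ≥ 1/5 — true.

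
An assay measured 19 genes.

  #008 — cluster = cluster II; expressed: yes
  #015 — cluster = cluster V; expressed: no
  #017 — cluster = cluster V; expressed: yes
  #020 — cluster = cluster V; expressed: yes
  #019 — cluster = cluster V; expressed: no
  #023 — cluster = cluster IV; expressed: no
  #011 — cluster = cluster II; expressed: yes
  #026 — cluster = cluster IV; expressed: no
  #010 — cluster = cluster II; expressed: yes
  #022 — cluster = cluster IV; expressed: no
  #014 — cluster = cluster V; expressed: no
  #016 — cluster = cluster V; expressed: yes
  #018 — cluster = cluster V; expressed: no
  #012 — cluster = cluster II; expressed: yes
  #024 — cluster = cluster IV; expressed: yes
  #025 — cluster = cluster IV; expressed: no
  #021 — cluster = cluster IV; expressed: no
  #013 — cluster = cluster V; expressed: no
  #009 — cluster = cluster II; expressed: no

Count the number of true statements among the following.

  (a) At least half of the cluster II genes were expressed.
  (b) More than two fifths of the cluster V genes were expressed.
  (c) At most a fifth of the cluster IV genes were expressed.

2

(a) cluster II: |A| = 5, |A ∩ B| = 4; needs |A ∩ B| ≥ |A ∖ B| — true.
(b) cluster V: |A| = 8, |A ∩ B| = 3; needs |A ∩ B| / |A| > 2/5 — false.
(c) cluster IV: |A| = 6, |A ∩ B| = 1; needs |A ∩ B| / |A| ≤ 1/5 — true.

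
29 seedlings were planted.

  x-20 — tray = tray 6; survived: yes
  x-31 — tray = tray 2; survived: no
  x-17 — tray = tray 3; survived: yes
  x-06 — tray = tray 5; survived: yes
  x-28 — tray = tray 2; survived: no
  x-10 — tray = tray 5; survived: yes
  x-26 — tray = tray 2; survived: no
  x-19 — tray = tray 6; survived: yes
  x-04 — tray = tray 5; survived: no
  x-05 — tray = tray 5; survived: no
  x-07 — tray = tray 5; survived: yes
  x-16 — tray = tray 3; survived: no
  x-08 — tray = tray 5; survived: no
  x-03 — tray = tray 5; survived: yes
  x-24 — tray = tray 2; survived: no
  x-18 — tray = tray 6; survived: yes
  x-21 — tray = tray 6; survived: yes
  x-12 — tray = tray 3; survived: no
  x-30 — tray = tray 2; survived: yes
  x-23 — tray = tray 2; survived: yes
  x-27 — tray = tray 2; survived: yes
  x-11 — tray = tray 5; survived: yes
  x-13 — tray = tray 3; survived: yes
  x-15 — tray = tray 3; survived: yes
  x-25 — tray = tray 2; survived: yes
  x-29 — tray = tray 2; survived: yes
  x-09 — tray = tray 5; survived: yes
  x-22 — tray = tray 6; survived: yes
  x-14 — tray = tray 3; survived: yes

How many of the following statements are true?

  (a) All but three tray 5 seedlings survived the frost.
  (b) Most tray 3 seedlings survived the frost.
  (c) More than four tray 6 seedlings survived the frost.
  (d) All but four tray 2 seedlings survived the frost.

(a) tray 5: |A| = 9, |A ∩ B| = 6; needs |A ∖ B| = 3 — true.
(b) tray 3: |A| = 6, |A ∩ B| = 4; needs |A ∩ B| > |A ∖ B| — true.
(c) tray 6: |A| = 5, |A ∩ B| = 5; needs |A ∩ B| > 4 — true.
(d) tray 2: |A| = 9, |A ∩ B| = 5; needs |A ∖ B| = 4 — true.

4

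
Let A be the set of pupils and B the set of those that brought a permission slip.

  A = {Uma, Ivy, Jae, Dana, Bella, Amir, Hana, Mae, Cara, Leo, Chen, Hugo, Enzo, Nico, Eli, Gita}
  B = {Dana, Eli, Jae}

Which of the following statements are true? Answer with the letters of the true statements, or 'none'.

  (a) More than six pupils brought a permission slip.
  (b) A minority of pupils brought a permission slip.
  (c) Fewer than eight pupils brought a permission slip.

(b), (c)

|A| = 16, |A ∩ B| = 3, |A ∖ B| = 13.
(a) |A ∩ B| > 6: fails.
(b) |A ∩ B| < |A ∖ B|: holds.
(c) |A ∩ B| < 8: holds.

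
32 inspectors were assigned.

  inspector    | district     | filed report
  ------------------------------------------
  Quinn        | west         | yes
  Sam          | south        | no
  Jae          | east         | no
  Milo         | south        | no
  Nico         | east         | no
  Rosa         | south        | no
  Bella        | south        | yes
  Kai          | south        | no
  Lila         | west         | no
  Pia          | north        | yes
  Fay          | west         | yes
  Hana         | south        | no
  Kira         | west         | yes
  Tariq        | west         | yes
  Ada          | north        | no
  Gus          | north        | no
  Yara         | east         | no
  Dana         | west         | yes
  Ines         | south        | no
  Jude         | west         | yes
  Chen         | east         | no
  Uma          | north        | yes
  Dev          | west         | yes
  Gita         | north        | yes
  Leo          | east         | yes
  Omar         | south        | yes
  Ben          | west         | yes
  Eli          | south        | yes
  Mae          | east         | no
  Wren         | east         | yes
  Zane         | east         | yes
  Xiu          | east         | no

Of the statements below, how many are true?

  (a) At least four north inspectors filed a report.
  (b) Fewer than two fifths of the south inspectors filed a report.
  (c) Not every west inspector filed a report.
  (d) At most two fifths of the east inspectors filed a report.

3

(a) north: |A| = 5, |A ∩ B| = 3; needs |A ∩ B| ≥ 4 — false.
(b) south: |A| = 9, |A ∩ B| = 3; needs |A ∩ B| / |A| < 2/5 — true.
(c) west: |A| = 9, |A ∩ B| = 8; needs A ⊄ B (|A ∖ B| ≥ 1) — true.
(d) east: |A| = 9, |A ∩ B| = 3; needs |A ∩ B| / |A| ≤ 2/5 — true.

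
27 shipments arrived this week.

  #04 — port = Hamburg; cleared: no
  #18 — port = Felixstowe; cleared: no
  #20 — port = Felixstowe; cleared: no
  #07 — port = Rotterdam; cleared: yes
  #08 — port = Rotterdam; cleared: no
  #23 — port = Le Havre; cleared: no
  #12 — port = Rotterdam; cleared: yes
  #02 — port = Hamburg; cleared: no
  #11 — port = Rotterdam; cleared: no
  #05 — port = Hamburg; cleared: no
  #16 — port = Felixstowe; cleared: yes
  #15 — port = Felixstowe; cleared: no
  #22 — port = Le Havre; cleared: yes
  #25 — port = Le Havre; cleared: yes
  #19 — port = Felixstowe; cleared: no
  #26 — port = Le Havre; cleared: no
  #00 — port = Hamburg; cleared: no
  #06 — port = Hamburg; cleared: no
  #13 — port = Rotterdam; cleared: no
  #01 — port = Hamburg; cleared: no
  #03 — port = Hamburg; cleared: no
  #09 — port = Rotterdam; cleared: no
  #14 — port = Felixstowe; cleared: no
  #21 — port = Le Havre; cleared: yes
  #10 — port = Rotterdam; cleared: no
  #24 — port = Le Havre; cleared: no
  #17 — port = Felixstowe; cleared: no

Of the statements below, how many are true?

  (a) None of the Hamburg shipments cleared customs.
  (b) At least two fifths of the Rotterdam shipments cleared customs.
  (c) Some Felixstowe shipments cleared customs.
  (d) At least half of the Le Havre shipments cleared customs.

(a) Hamburg: |A| = 7, |A ∩ B| = 0; needs A ∩ B = ∅ (|A ∩ B| = 0) — true.
(b) Rotterdam: |A| = 7, |A ∩ B| = 2; needs |A ∩ B| / |A| ≥ 2/5 — false.
(c) Felixstowe: |A| = 7, |A ∩ B| = 1; needs A ∩ B ≠ ∅ (|A ∩ B| ≥ 1) — true.
(d) Le Havre: |A| = 6, |A ∩ B| = 3; needs |A ∩ B| ≥ |A ∖ B| — true.

3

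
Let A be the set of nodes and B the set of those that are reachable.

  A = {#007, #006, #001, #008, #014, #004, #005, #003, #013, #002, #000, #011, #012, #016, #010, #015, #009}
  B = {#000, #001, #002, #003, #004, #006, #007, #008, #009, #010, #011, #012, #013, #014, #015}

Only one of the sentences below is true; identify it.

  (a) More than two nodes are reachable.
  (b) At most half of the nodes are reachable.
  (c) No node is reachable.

|A| = 17, |A ∩ B| = 15, |A ∖ B| = 2.
(a) requires |A ∩ B| > 2: true.
(b) requires |A ∩ B| ≤ |A ∖ B|: false.
(c) requires A ∩ B = ∅ (|A ∩ B| = 0): false.

(a)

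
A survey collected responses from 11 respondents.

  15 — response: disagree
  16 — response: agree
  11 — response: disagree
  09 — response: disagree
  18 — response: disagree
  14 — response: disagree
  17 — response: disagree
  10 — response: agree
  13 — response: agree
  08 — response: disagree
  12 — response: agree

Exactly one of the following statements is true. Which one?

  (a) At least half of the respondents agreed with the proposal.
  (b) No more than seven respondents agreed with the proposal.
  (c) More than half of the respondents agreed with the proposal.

(b)

|A| = 11, |A ∩ B| = 4, |A ∖ B| = 7.
(a) requires |A ∩ B| ≥ |A ∖ B|: false.
(b) requires |A ∩ B| ≤ 7: true.
(c) requires |A ∩ B| > |A ∖ B|: false.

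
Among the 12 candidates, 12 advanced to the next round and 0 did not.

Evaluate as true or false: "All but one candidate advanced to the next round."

False

The determiner here denotes the relation: |A ∖ B| = 1.
|A| = 12, |A ∩ B| = 12, |A ∖ B| = 0.
|A ∖ B| = 0, so the statement is false.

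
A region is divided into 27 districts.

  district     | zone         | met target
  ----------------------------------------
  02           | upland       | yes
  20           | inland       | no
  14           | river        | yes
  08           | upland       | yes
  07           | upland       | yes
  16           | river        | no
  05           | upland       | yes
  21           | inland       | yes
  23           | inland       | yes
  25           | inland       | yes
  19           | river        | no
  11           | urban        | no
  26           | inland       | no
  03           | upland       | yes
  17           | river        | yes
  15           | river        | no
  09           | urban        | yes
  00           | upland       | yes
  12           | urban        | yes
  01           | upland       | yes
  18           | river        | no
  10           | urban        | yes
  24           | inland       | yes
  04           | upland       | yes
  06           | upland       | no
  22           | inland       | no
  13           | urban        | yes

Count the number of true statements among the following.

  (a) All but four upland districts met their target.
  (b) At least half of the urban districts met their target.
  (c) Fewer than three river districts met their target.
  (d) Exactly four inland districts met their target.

(a) upland: |A| = 9, |A ∩ B| = 8; needs |A ∖ B| = 4 — false.
(b) urban: |A| = 5, |A ∩ B| = 4; needs |A ∩ B| ≥ |A ∖ B| — true.
(c) river: |A| = 6, |A ∩ B| = 2; needs |A ∩ B| < 3 — true.
(d) inland: |A| = 7, |A ∩ B| = 4; needs |A ∩ B| = 4 — true.

3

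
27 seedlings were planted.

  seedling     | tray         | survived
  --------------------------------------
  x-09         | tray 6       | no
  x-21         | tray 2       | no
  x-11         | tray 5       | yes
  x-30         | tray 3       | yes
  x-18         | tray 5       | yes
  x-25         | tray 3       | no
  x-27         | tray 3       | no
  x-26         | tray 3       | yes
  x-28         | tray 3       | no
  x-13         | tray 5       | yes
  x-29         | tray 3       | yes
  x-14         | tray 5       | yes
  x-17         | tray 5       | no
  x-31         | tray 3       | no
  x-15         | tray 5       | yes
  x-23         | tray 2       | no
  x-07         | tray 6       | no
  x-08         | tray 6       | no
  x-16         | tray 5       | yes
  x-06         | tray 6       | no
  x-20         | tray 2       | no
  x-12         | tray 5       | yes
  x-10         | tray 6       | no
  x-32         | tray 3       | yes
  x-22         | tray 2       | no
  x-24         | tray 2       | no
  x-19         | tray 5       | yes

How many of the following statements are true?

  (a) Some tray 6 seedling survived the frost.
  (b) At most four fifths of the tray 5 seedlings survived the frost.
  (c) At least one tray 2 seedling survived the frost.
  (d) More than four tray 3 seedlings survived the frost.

(a) tray 6: |A| = 5, |A ∩ B| = 0; needs A ∩ B ≠ ∅ (|A ∩ B| ≥ 1) — false.
(b) tray 5: |A| = 9, |A ∩ B| = 8; needs |A ∩ B| / |A| ≤ 4/5 — false.
(c) tray 2: |A| = 5, |A ∩ B| = 0; needs A ∩ B ≠ ∅ (|A ∩ B| ≥ 1) — false.
(d) tray 3: |A| = 8, |A ∩ B| = 4; needs |A ∩ B| > 4 — false.

0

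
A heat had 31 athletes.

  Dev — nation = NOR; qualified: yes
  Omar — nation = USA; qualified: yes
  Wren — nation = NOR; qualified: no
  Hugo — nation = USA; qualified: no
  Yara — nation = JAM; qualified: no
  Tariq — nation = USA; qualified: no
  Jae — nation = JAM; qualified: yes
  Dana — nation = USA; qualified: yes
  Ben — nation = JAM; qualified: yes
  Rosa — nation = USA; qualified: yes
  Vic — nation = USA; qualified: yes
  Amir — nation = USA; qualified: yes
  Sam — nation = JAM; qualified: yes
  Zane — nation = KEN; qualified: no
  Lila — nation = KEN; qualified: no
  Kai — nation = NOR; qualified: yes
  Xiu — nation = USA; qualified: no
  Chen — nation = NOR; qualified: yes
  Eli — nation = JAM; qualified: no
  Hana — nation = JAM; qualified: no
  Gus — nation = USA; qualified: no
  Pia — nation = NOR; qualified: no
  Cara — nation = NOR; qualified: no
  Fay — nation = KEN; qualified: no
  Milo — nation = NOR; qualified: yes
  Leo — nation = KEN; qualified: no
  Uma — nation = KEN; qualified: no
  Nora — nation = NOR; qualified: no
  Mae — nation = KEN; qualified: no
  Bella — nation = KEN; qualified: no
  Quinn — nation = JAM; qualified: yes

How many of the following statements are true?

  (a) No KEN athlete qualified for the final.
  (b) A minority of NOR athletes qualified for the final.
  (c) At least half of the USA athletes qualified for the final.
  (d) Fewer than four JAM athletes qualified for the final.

(a) KEN: |A| = 7, |A ∩ B| = 0; needs A ∩ B = ∅ (|A ∩ B| = 0) — true.
(b) NOR: |A| = 8, |A ∩ B| = 4; needs |A ∩ B| < |A ∖ B| — false.
(c) USA: |A| = 9, |A ∩ B| = 5; needs |A ∩ B| ≥ |A ∖ B| — true.
(d) JAM: |A| = 7, |A ∩ B| = 4; needs |A ∩ B| < 4 — false.

2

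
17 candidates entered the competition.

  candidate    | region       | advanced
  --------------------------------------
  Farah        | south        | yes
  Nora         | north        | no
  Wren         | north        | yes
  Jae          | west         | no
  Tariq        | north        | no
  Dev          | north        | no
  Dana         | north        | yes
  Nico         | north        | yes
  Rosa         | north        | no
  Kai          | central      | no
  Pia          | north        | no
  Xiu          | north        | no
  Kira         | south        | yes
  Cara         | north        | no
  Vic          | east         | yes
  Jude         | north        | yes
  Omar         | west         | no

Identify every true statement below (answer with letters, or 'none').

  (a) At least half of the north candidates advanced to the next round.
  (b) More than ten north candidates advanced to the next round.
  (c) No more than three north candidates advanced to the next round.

none

|A| = 11, |A ∩ B| = 4, |A ∖ B| = 7.
(a) |A ∩ B| ≥ |A ∖ B|: fails.
(b) |A ∩ B| > 10: fails.
(c) |A ∩ B| ≤ 3: fails.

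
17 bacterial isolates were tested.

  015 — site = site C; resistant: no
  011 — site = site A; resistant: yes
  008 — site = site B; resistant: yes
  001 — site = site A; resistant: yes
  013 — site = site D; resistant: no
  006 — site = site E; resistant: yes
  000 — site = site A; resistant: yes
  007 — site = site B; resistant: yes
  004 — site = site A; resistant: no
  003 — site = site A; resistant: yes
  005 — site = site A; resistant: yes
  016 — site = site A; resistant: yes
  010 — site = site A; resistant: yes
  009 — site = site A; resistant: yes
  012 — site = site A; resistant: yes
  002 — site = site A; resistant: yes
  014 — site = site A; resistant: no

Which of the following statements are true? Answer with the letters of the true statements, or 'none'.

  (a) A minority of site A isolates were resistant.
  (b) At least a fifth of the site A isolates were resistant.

|A| = 12, |A ∩ B| = 10, |A ∖ B| = 2.
(a) |A ∩ B| < |A ∖ B|: fails.
(b) |A ∩ B| / |A| ≥ 1/5: holds.

(b)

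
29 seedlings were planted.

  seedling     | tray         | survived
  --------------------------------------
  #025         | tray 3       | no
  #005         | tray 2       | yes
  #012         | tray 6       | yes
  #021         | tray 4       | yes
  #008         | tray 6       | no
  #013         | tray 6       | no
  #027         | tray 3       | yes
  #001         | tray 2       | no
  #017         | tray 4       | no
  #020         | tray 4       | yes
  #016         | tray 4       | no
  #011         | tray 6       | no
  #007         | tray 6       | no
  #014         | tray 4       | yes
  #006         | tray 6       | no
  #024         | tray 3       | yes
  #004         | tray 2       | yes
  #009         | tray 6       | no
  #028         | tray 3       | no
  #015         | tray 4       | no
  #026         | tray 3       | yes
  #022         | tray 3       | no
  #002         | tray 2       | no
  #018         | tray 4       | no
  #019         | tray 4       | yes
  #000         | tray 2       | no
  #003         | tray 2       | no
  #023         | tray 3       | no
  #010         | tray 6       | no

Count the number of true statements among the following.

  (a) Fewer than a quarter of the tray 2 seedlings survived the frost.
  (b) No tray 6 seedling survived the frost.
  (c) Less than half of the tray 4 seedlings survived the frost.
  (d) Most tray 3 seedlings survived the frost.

0

(a) tray 2: |A| = 6, |A ∩ B| = 2; needs |A ∩ B| / |A| < 1/4 — false.
(b) tray 6: |A| = 8, |A ∩ B| = 1; needs A ∩ B = ∅ (|A ∩ B| = 0) — false.
(c) tray 4: |A| = 8, |A ∩ B| = 4; needs |A ∩ B| < |A ∖ B| — false.
(d) tray 3: |A| = 7, |A ∩ B| = 3; needs |A ∩ B| > |A ∖ B| — false.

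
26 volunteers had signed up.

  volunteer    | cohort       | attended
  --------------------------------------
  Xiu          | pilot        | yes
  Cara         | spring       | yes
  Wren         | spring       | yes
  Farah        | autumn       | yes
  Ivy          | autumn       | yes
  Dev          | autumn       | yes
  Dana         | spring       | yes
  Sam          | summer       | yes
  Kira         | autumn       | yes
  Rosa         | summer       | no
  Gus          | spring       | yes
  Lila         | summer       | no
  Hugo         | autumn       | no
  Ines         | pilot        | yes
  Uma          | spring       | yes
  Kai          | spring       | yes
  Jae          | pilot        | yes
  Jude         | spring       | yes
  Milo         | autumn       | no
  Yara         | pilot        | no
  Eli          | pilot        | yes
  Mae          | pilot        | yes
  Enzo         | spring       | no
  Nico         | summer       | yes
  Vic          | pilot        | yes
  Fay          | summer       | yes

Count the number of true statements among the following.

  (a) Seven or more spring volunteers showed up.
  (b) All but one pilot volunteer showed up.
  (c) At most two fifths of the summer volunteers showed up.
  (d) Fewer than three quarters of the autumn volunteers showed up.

3

(a) spring: |A| = 8, |A ∩ B| = 7; needs |A ∩ B| ≥ 7 — true.
(b) pilot: |A| = 7, |A ∩ B| = 6; needs |A ∖ B| = 1 — true.
(c) summer: |A| = 5, |A ∩ B| = 3; needs |A ∩ B| / |A| ≤ 2/5 — false.
(d) autumn: |A| = 6, |A ∩ B| = 4; needs |A ∩ B| / |A| < 3/4 — true.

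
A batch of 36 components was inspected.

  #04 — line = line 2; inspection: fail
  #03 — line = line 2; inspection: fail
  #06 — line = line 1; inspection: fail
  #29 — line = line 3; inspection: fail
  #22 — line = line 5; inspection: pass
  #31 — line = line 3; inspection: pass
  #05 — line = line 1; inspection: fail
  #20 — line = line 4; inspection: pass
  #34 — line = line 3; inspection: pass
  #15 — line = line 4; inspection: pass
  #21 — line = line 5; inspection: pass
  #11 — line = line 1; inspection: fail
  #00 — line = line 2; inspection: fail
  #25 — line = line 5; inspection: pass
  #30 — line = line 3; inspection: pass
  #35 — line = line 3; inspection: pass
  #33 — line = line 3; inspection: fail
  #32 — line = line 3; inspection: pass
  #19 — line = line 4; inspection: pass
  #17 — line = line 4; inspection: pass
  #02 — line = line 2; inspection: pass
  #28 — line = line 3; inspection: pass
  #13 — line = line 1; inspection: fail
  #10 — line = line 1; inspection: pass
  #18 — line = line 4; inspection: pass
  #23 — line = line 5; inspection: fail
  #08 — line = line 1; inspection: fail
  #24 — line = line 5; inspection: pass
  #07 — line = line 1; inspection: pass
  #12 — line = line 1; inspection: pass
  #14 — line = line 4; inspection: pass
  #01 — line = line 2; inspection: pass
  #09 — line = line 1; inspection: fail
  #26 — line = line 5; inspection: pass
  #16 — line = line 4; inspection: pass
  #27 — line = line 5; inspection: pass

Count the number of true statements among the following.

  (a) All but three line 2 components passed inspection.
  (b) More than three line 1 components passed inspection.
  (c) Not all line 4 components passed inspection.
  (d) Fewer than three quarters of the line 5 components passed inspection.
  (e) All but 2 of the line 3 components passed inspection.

(a) line 2: |A| = 5, |A ∩ B| = 2; needs |A ∖ B| = 3 — true.
(b) line 1: |A| = 9, |A ∩ B| = 3; needs |A ∩ B| > 3 — false.
(c) line 4: |A| = 7, |A ∩ B| = 7; needs A ⊄ B (|A ∖ B| ≥ 1) — false.
(d) line 5: |A| = 7, |A ∩ B| = 6; needs |A ∩ B| / |A| < 3/4 — false.
(e) line 3: |A| = 8, |A ∩ B| = 6; needs |A ∖ B| = 2 — true.

2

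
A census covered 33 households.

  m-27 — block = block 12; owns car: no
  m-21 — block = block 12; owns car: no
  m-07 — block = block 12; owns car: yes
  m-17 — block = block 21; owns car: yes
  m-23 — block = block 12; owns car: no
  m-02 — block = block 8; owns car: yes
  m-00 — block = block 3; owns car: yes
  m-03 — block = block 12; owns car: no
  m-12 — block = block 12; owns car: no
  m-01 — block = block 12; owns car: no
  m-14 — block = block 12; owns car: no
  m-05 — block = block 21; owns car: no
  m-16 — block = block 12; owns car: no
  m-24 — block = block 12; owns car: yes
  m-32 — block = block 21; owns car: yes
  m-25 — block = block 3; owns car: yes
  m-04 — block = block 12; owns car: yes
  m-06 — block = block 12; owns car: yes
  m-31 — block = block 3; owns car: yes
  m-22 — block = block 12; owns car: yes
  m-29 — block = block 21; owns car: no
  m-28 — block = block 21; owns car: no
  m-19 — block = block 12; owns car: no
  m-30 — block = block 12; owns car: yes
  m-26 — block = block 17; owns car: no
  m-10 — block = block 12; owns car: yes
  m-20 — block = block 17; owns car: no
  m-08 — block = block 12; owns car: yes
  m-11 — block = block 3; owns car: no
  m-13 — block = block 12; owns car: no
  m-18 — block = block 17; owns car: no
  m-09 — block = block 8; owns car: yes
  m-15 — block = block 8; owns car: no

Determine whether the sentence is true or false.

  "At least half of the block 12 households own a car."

False

The determiner here denotes the relation: |A ∩ B| ≥ |A ∖ B|.
|A| = 18, |A ∩ B| = 8, |A ∖ B| = 10.
8 < 10, so the statement is false.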